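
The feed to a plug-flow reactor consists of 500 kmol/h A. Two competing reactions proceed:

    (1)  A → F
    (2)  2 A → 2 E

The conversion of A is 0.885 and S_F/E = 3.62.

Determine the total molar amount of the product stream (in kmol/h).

500 kmol/h

Conversion of A: A consumed = 0.885 × 500 = 442.5 kmol/h = 1ξ₁ + 2ξ₂.
Selectivity: 1ξ₁ / (2ξ₂) = 3.62 → ξ₁ = 7.24 ξ₂.
Substitute: (1·7.24 + 2) ξ₂ = 442.5 → ξ₂ = 47.89 kmol/h, ξ₁ = 346.7 kmol/h.
Outlet amounts (n = n₀ + Σ ν·ξ):
  A: 500 − 1(346.7) − 2(47.89) = 57.5
  F: 0 + 1(346.7) = 346.7
  E: 0 + 2(47.89) = 95.78
Total out = 57.5 + 346.7 + 95.78 = 500 kmol/h.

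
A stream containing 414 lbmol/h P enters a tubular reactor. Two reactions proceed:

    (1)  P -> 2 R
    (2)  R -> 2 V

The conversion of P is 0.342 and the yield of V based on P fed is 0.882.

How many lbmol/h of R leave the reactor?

101 lbmol/h

Conversion of P: P consumed = 1ξ₁ = 0.342 × 414 → ξ₁ = 141.6 lbmol/h.
Yield of V: 2ξ₂ / 414 = 0.882 → ξ₂ = 182.6 lbmol/h.
Outlet amounts (n = n₀ + Σ ν·ξ):
  P: 414 − 1(141.6) = 272.4
  R: 0 + 2(141.6) − 1(182.6) = 100.6
  V: 0 + 2(182.6) = 365.1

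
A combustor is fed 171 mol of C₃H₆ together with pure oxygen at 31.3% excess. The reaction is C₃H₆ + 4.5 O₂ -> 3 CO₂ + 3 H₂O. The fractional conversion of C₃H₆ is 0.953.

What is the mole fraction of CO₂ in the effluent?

0.387

Stoichiometric O₂ = 4.5 × 171 = 769.5 mol; O₂ fed = 769.5 × 1.313 = 1010 mol.
Fuel reacted = 0.953 × 171 → ξ = 163 mol.
Outlet (n = n₀ + ν ξ):
  C₃H₆: 171 − 1(163) = 8.037
  O₂: 1010 − 4.5(163) = 277
  CO₂: 0 + 3(163) = 488.9
  H₂O: 0 + 3(163) = 488.9
Total out = 1263 mol; y_CO₂ = 488.9 / 1263 = 0.3871.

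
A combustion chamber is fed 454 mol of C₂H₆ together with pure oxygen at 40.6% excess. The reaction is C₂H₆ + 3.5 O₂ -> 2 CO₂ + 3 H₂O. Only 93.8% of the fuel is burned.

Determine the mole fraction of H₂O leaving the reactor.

0.44

Stoichiometric O₂ = 3.5 × 454 = 1589 mol; O₂ fed = 1589 × 1.406 = 2234 mol.
Fuel reacted = 0.938 × 454 → ξ = 425.9 mol.
Outlet (n = n₀ + ν ξ):
  C₂H₆: 454 − 1(425.9) = 28.15
  O₂: 2234 − 3.5(425.9) = 743.7
  CO₂: 0 + 2(425.9) = 851.7
  H₂O: 0 + 3(425.9) = 1278
Total out = 2901 mol; y_H₂O = 1278 / 2901 = 0.4404.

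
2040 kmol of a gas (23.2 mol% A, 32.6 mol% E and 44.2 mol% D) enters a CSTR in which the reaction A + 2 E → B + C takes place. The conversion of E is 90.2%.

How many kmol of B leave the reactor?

E reacted = 0.902 × 665 = 599.9 kmol; ν_E = −2, so ξ = 599.9/2 = 299.9 kmol.
Outlet amounts (n = n₀ + ν ξ):
  A: 473.3 − 1(299.9) = 173.3
  E: 665 − 2(299.9) = 65.17
  B: 0 + 1(299.9) = 299.9
  C: 0 + 1(299.9) = 299.9
  D: 901.7 (inert)

300 kmol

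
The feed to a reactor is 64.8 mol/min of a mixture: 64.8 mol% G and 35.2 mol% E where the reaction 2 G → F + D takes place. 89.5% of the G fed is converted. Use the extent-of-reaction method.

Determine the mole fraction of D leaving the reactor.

0.29

G reacted = 0.895 × 41.99 = 37.58 mol/min; ν_G = −2, so ξ = 37.58/2 = 18.79 mol/min.
Outlet amounts (n = n₀ + ν ξ):
  G: 41.99 − 2(18.79) = 4.409
  F: 0 + 1(18.79) = 18.79
  D: 0 + 1(18.79) = 18.79
  E: 22.81 (inert)
Total out = 64.8 mol/min; y_D = 18.79 / 64.8 = 0.29.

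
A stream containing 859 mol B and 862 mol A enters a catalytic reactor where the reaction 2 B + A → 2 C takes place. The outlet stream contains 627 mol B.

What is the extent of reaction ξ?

ξ = 116 mol

For B: n = n₀ − 2ξ → 627 = 859 − 2ξ, giving ξ = 116 mol.
Outlet amounts (n = n₀ + ν ξ):
  B: 859 − 2(116) = 627
  A: 862 − 1(116) = 746
  C: 0 + 2(116) = 232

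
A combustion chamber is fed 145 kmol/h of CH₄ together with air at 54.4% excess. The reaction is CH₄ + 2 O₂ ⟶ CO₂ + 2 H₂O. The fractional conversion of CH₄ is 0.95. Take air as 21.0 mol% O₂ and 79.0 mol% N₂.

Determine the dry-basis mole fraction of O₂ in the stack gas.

Stoichiometric O₂ = 2 × 145 = 290 kmol/h; O₂ fed = 290 × 1.544 = 447.8 kmol/h.
N₂ fed = 447.8 × 79/21 = 1684 kmol/h.
Fuel reacted = 0.95 × 145 → ξ = 137.8 kmol/h.
Outlet (n = n₀ + ν ξ):
  CH₄: 145 − 1(137.8) = 7.25
  O₂: 447.8 − 2(137.8) = 172.3
  N₂: 1684 (inert)
  CO₂: 0 + 1(137.8) = 137.8
  H₂O: 0 + 2(137.8) = 275.5
Dry total = 2002 kmol/h; y_O₂ (dry) = 172.3 / 2002 = 0.08606.

0.0861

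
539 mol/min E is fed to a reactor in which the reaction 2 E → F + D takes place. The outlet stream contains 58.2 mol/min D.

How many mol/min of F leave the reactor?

58.2 mol/min

For D: n = n₀ + 1ξ → 58.2 = 0 + 1ξ, giving ξ = 58.2 mol/min.
Outlet amounts (n = n₀ + ν ξ):
  E: 539 − 2(58.2) = 422.6
  F: 0 + 1(58.2) = 58.2
  D: 0 + 1(58.2) = 58.2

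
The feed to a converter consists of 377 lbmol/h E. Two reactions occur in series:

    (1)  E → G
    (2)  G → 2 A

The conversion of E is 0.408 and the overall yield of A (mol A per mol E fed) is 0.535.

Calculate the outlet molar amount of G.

Conversion of E: E consumed = 1ξ₁ = 0.408 × 377 → ξ₁ = 153.8 lbmol/h.
Yield of A: 2ξ₂ / 377 = 0.535 → ξ₂ = 100.8 lbmol/h.
Outlet amounts (n = n₀ + Σ ν·ξ):
  E: 377 − 1(153.8) = 223.2
  G: 0 + 1(153.8) − 1(100.8) = 52.97
  A: 0 + 2(100.8) = 201.7

53 lbmol/h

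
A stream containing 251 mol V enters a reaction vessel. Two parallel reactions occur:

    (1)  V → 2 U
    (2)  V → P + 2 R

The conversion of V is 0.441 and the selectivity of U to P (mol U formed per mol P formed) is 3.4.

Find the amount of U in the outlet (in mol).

139 mol

Conversion of V: V consumed = 0.441 × 251 = 110.7 mol = 1ξ₁ + 1ξ₂.
Selectivity: 2ξ₁ / (1ξ₂) = 3.4 → ξ₁ = 1.7 ξ₂.
Substitute: (1·1.7 + 1) ξ₂ = 110.7 → ξ₂ = 41 mol, ξ₁ = 69.69 mol.
Outlet amounts (n = n₀ + Σ ν·ξ):
  V: 251 − 1(69.69) − 1(41) = 140.3
  U: 0 + 2(69.69) = 139.4
  P: 0 + 1(41) = 41
  R: 0 + 2(41) = 81.99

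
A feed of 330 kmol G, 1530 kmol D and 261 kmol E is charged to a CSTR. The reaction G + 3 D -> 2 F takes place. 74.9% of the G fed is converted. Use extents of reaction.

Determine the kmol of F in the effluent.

G reacted = 0.749 × 330 = 247.2 kmol; ν_G = −1, so ξ = 247.2/1 = 247.2 kmol.
Outlet amounts (n = n₀ + ν ξ):
  G: 330 − 1(247.2) = 82.83
  D: 1530 − 3(247.2) = 788.5
  F: 0 + 2(247.2) = 494.3
  E: 261 (inert)

494 kmol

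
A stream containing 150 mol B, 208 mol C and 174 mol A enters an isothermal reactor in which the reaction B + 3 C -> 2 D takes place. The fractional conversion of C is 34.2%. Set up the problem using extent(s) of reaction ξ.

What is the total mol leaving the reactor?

485 mol

C reacted = 0.342 × 208 = 71.14 mol; ν_C = −3, so ξ = 71.14/3 = 23.71 mol.
Outlet amounts (n = n₀ + ν ξ):
  B: 150 − 1(23.71) = 126.3
  C: 208 − 3(23.71) = 136.9
  D: 0 + 2(23.71) = 47.42
  A: 174 (inert)
Total out = 126.3 + 136.9 + 47.42 + 174 = 484.6 mol.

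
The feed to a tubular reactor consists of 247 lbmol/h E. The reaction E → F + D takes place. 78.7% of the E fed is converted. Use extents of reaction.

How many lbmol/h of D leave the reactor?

E reacted = 0.787 × 247 = 194.4 lbmol/h; ν_E = −1, so ξ = 194.4/1 = 194.4 lbmol/h.
Outlet amounts (n = n₀ + ν ξ):
  E: 247 − 1(194.4) = 52.61
  F: 0 + 1(194.4) = 194.4
  D: 0 + 1(194.4) = 194.4

194 lbmol/h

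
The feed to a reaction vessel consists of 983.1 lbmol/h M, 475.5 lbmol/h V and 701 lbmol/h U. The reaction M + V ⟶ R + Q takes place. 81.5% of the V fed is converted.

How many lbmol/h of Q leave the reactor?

388 lbmol/h

V reacted = 0.815 × 475.5 = 387.5 lbmol/h; ν_V = −1, so ξ = 387.5/1 = 387.5 lbmol/h.
Outlet amounts (n = n₀ + ν ξ):
  M: 983.1 − 1(387.5) = 595.6
  V: 475.5 − 1(387.5) = 87.97
  R: 0 + 1(387.5) = 387.5
  Q: 0 + 1(387.5) = 387.5
  U: 701 (inert)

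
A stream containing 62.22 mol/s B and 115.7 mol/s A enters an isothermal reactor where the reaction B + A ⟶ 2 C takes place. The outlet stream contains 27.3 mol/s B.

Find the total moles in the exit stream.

For B: n = n₀ − 1ξ → 27.3 = 62.22 − 1ξ, giving ξ = 34.92 mol/s.
Outlet amounts (n = n₀ + ν ξ):
  B: 62.22 − 1(34.92) = 27.3
  A: 115.7 − 1(34.92) = 80.78
  C: 0 + 2(34.92) = 69.84
Total out = 27.3 + 80.78 + 69.84 = 177.9 mol/s.

178 mol/s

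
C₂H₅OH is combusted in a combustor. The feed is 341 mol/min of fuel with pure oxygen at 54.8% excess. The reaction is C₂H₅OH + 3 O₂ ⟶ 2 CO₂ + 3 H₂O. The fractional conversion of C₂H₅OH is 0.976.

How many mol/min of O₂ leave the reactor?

Stoichiometric O₂ = 3 × 341 = 1023 mol/min; O₂ fed = 1023 × 1.548 = 1584 mol/min.
Fuel reacted = 0.976 × 341 → ξ = 332.8 mol/min.
Outlet (n = n₀ + ν ξ):
  C₂H₅OH: 341 − 1(332.8) = 8.184
  O₂: 1584 − 3(332.8) = 585.2
  CO₂: 0 + 2(332.8) = 665.6
  H₂O: 0 + 3(332.8) = 998.4

585 mol/min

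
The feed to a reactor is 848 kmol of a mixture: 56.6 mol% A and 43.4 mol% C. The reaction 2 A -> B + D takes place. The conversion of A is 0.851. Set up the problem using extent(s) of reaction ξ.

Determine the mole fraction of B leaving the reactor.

A reacted = 0.851 × 480 = 408.5 kmol; ν_A = −2, so ξ = 408.5/2 = 204.2 kmol.
Outlet amounts (n = n₀ + ν ξ):
  A: 480 − 2(204.2) = 71.52
  B: 0 + 1(204.2) = 204.2
  D: 0 + 1(204.2) = 204.2
  C: 368 (inert)
Total out = 848 kmol; y_B = 204.2 / 848 = 0.2408.

0.241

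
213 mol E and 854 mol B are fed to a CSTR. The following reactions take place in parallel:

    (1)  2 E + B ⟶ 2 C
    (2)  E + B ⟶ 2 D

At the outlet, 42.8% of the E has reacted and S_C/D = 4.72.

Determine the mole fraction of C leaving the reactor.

Conversion of E: E consumed = 0.428 × 213 = 91.16 mol = 2ξ₁ + 1ξ₂.
Selectivity: 2ξ₁ / (2ξ₂) = 4.72 → ξ₁ = 4.72 ξ₂.
Substitute: (2·4.72 + 1) ξ₂ = 91.16 → ξ₂ = 8.732 mol, ξ₁ = 41.22 mol.
Outlet amounts (n = n₀ + Σ ν·ξ):
  E: 213 − 2(41.22) − 1(8.732) = 121.8
  B: 854 − 1(41.22) − 1(8.732) = 804.1
  C: 0 + 2(41.22) = 82.43
  D: 0 + 2(8.732) = 17.46
Total out = 1026 mol; y_C = 82.43 / 1026 = 0.08036.

0.0804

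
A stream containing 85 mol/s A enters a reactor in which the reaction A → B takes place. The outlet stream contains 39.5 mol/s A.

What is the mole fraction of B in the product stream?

0.535

For A: n = n₀ − 1ξ → 39.5 = 85 − 1ξ, giving ξ = 45.5 mol/s.
Outlet amounts (n = n₀ + ν ξ):
  A: 85 − 1(45.5) = 39.5
  B: 0 + 1(45.5) = 45.5
Total out = 85 mol/s; y_B = 45.5 / 85 = 0.5353.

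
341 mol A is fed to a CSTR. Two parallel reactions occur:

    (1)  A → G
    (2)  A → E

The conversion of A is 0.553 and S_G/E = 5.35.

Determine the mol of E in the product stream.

29.7 mol

Conversion of A: A consumed = 0.553 × 341 = 188.6 mol = 1ξ₁ + 1ξ₂.
Selectivity: 1ξ₁ / (1ξ₂) = 5.35 → ξ₁ = 5.35 ξ₂.
Substitute: (1·5.35 + 1) ξ₂ = 188.6 → ξ₂ = 29.7 mol, ξ₁ = 158.9 mol.
Outlet amounts (n = n₀ + Σ ν·ξ):
  A: 341 − 1(158.9) − 1(29.7) = 152.4
  G: 0 + 1(158.9) = 158.9
  E: 0 + 1(29.7) = 29.7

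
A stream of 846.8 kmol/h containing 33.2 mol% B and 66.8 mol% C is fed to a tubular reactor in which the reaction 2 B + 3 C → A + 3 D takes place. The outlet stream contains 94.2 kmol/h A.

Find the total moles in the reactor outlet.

753 kmol/h

For A: n = n₀ + 1ξ → 94.2 = 0 + 1ξ, giving ξ = 94.2 kmol/h.
Outlet amounts (n = n₀ + ν ξ):
  B: 281.1 − 2(94.2) = 92.74
  C: 565.7 − 3(94.2) = 283.1
  A: 0 + 1(94.2) = 94.2
  D: 0 + 3(94.2) = 282.6
Total out = 92.74 + 283.1 + 94.2 + 282.6 = 752.6 kmol/h.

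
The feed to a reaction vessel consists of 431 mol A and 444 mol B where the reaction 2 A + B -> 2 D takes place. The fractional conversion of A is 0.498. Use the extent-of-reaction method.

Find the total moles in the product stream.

768 mol

A reacted = 0.498 × 431 = 214.6 mol; ν_A = −2, so ξ = 214.6/2 = 107.3 mol.
Outlet amounts (n = n₀ + ν ξ):
  A: 431 − 2(107.3) = 216.4
  B: 444 − 1(107.3) = 336.7
  D: 0 + 2(107.3) = 214.6
Total out = 216.4 + 336.7 + 214.6 = 767.7 mol.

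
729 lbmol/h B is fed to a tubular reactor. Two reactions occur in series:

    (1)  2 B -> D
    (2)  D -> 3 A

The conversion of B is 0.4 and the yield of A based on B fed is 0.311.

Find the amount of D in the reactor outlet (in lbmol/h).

Conversion of B: B consumed = 2ξ₁ = 0.4 × 729 → ξ₁ = 145.8 lbmol/h.
Yield of A: 3ξ₂ / 729 = 0.311 → ξ₂ = 75.57 lbmol/h.
Outlet amounts (n = n₀ + Σ ν·ξ):
  B: 729 − 2(145.8) = 437.4
  D: 0 + 1(145.8) − 1(75.57) = 70.23
  A: 0 + 3(75.57) = 226.7

70.2 lbmol/h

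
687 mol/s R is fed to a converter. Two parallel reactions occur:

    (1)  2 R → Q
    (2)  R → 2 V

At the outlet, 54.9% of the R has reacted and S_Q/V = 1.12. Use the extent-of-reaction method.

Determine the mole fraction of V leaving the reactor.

Conversion of R: R consumed = 0.549 × 687 = 377.2 mol/s = 2ξ₁ + 1ξ₂.
Selectivity: 1ξ₁ / (2ξ₂) = 1.12 → ξ₁ = 2.24 ξ₂.
Substitute: (2·2.24 + 1) ξ₂ = 377.2 → ξ₂ = 68.83 mol/s, ξ₁ = 154.2 mol/s.
Outlet amounts (n = n₀ + Σ ν·ξ):
  R: 687 − 2(154.2) − 1(68.83) = 309.8
  Q: 0 + 1(154.2) = 154.2
  V: 0 + 2(68.83) = 137.7
Total out = 601.7 mol/s; y_V = 137.7 / 601.7 = 0.2288.

0.229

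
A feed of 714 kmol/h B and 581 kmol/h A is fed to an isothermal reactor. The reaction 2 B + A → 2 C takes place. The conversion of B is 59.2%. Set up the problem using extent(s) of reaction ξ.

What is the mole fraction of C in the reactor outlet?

B reacted = 0.592 × 714 = 422.7 kmol/h; ν_B = −2, so ξ = 422.7/2 = 211.3 kmol/h.
Outlet amounts (n = n₀ + ν ξ):
  B: 714 − 2(211.3) = 291.3
  A: 581 − 1(211.3) = 369.7
  C: 0 + 2(211.3) = 422.7
Total out = 1084 kmol/h; y_C = 422.7 / 1084 = 0.3901.

0.39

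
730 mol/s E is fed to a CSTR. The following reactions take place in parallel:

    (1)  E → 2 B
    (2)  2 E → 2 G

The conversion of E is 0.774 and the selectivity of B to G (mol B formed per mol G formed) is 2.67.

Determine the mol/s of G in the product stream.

242 mol/s

Conversion of E: E consumed = 0.774 × 730 = 565 mol/s = 1ξ₁ + 2ξ₂.
Selectivity: 2ξ₁ / (2ξ₂) = 2.67 → ξ₁ = 2.67 ξ₂.
Substitute: (1·2.67 + 2) ξ₂ = 565 → ξ₂ = 121 mol/s, ξ₁ = 323 mol/s.
Outlet amounts (n = n₀ + Σ ν·ξ):
  E: 730 − 1(323) − 2(121) = 165
  B: 0 + 2(323) = 646.1
  G: 0 + 2(121) = 242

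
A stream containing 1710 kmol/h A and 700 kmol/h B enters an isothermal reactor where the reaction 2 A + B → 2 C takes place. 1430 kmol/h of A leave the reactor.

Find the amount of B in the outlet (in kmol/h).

For A: n = n₀ − 2ξ → 1430 = 1710 − 2ξ, giving ξ = 140 kmol/h.
Outlet amounts (n = n₀ + ν ξ):
  A: 1710 − 2(140) = 1430
  B: 700 − 1(140) = 560
  C: 0 + 2(140) = 280

560 kmol/h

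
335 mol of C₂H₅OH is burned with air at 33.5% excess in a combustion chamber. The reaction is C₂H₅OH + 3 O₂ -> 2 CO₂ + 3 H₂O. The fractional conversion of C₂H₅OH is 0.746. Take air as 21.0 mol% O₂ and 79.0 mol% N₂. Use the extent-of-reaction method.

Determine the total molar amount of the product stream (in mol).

6970 mol

Stoichiometric O₂ = 3 × 335 = 1005 mol; O₂ fed = 1005 × 1.335 = 1342 mol.
N₂ fed = 1342 × 79/21 = 5047 mol.
Fuel reacted = 0.746 × 335 → ξ = 249.9 mol.
Outlet (n = n₀ + ν ξ):
  C₂H₅OH: 335 − 1(249.9) = 85.09
  O₂: 1342 − 3(249.9) = 591.9
  N₂: 5047 (inert)
  CO₂: 0 + 2(249.9) = 499.8
  H₂O: 0 + 3(249.9) = 749.7
Total out = 85.09 + 591.9 + 5047 + 499.8 + 749.7 = 6974 mol.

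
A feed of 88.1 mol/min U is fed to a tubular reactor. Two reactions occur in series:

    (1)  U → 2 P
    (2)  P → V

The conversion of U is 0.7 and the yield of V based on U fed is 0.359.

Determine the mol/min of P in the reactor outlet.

Conversion of U: U consumed = 1ξ₁ = 0.7 × 88.1 → ξ₁ = 61.67 mol/min.
Yield of V: 1ξ₂ / 88.1 = 0.359 → ξ₂ = 31.63 mol/min.
Outlet amounts (n = n₀ + Σ ν·ξ):
  U: 88.1 − 1(61.67) = 26.43
  P: 0 + 2(61.67) − 1(31.63) = 91.71
  V: 0 + 1(31.63) = 31.63

91.7 mol/min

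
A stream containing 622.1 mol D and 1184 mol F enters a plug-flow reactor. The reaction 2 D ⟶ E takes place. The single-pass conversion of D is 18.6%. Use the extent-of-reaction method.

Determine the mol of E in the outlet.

D reacted = 0.186 × 622.1 = 115.7 mol; ν_D = −2, so ξ = 115.7/2 = 57.86 mol.
Outlet amounts (n = n₀ + ν ξ):
  D: 622.1 − 2(57.86) = 506.4
  E: 0 + 1(57.86) = 57.86
  F: 1184 (inert)

57.9 mol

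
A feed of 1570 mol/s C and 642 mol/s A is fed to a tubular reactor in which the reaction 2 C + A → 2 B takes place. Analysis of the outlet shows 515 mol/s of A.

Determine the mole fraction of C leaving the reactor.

For A: n = n₀ − 1ξ → 515 = 642 − 1ξ, giving ξ = 127 mol/s.
Outlet amounts (n = n₀ + ν ξ):
  C: 1570 − 2(127) = 1316
  A: 642 − 1(127) = 515
  B: 0 + 2(127) = 254
Total out = 2085 mol/s; y_C = 1316 / 2085 = 0.6312.

0.631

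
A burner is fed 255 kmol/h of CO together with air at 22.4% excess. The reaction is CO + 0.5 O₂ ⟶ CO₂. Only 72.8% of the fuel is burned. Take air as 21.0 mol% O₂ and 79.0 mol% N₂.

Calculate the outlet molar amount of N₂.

Stoichiometric O₂ = 0.5 × 255 = 127.5 kmol/h; O₂ fed = 127.5 × 1.224 = 156.1 kmol/h.
N₂ fed = 156.1 × 79/21 = 587.1 kmol/h.
Fuel reacted = 0.728 × 255 → ξ = 185.6 kmol/h.
Outlet (n = n₀ + ν ξ):
  CO: 255 − 1(185.6) = 69.36
  O₂: 156.1 − 0.5(185.6) = 63.24
  N₂: 587.1 (inert)
  CO₂: 0 + 1(185.6) = 185.6

587 kmol/h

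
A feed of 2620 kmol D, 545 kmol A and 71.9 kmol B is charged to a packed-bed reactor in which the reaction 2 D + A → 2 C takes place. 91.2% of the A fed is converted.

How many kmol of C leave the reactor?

994 kmol

A reacted = 0.912 × 545 = 497 kmol; ν_A = −1, so ξ = 497/1 = 497 kmol.
Outlet amounts (n = n₀ + ν ξ):
  D: 2620 − 2(497) = 1626
  A: 545 − 1(497) = 47.96
  C: 0 + 2(497) = 994.1
  B: 71.9 (inert)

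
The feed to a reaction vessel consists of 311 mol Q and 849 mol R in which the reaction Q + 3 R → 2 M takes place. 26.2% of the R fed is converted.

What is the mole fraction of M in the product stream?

0.147

R reacted = 0.262 × 849 = 222.4 mol; ν_R = −3, so ξ = 222.4/3 = 74.15 mol.
Outlet amounts (n = n₀ + ν ξ):
  Q: 311 − 1(74.15) = 236.9
  R: 849 − 3(74.15) = 626.6
  M: 0 + 2(74.15) = 148.3
Total out = 1012 mol; y_M = 148.3 / 1012 = 0.1466.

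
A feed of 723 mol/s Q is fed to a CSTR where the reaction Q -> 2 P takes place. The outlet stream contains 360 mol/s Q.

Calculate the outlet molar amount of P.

726 mol/s

For Q: n = n₀ − 1ξ → 360 = 723 − 1ξ, giving ξ = 363 mol/s.
Outlet amounts (n = n₀ + ν ξ):
  Q: 723 − 1(363) = 360
  P: 0 + 2(363) = 726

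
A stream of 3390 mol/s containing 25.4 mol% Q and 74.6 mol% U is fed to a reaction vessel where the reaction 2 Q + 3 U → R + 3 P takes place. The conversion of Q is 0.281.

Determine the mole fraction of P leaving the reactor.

0.111

Q reacted = 0.281 × 861.1 = 242 mol/s; ν_Q = −2, so ξ = 242/2 = 121 mol/s.
Outlet amounts (n = n₀ + ν ξ):
  Q: 861.1 − 2(121) = 619.1
  U: 2529 − 3(121) = 2166
  R: 0 + 1(121) = 121
  P: 0 + 3(121) = 362.9
Total out = 3269 mol/s; y_P = 362.9 / 3269 = 0.111.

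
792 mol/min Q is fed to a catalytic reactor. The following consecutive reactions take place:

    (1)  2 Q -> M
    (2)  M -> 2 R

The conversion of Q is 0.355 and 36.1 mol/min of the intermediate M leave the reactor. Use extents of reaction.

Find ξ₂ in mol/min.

ξ₂ = 104 mol/min

Conversion of Q: Q consumed = 2ξ₁ = 0.355 × 792 → ξ₁ = 140.6 mol/min.
M balance: n_M = 0 + 1ξ₁ − 1ξ₂ = 36.1 → ξ₂ = (1·140.6 − 36.1)/1 = 104.5 mol/min.
Outlet amounts (n = n₀ + Σ ν·ξ):
  Q: 792 − 2(140.6) = 510.8
  M: 0 + 1(140.6) − 1(104.5) = 36.1
  R: 0 + 2(104.5) = 209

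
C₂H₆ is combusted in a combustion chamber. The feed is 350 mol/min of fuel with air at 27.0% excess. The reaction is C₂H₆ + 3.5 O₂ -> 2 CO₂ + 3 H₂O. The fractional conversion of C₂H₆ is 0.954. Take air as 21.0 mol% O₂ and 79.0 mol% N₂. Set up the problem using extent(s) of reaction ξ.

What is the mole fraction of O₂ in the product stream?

0.0488

Stoichiometric O₂ = 3.5 × 350 = 1225 mol/min; O₂ fed = 1225 × 1.270 = 1556 mol/min.
N₂ fed = 1556 × 79/21 = 5853 mol/min.
Fuel reacted = 0.954 × 350 → ξ = 333.9 mol/min.
Outlet (n = n₀ + ν ξ):
  C₂H₆: 350 − 1(333.9) = 16.1
  O₂: 1556 − 3.5(333.9) = 387.1
  N₂: 5853 (inert)
  CO₂: 0 + 2(333.9) = 667.8
  H₂O: 0 + 3(333.9) = 1002
Total out = 7925 mol/min; y_O₂ = 387.1 / 7925 = 0.04884.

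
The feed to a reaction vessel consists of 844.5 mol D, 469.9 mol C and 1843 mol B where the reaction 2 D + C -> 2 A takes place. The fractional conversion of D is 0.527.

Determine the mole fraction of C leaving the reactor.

0.0843

D reacted = 0.527 × 844.5 = 445.1 mol; ν_D = −2, so ξ = 445.1/2 = 222.5 mol.
Outlet amounts (n = n₀ + ν ξ):
  D: 844.5 − 2(222.5) = 399.4
  C: 469.9 − 1(222.5) = 247.4
  A: 0 + 2(222.5) = 445.1
  B: 1843 (inert)
Total out = 2935 mol; y_C = 247.4 / 2935 = 0.08429.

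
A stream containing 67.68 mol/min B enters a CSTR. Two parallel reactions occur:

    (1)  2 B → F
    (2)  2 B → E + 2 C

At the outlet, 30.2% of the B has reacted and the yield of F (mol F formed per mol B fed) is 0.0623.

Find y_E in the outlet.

Yield of F: 1ξ₁ / 67.68 = 0.0623 → ξ₁ = 4.216 mol/min.
Conversion of B: 2ξ₁ + 2ξ₂ = 0.302 × 67.68 = 20.44 → ξ₂ = 6.003 mol/min.
Outlet amounts (n = n₀ + Σ ν·ξ):
  B: 67.68 − 2(4.216) − 2(6.003) = 47.24
  F: 0 + 1(4.216) = 4.216
  E: 0 + 1(6.003) = 6.003
  C: 0 + 2(6.003) = 12.01
Total out = 69.47 mol/min; y_E = 6.003 / 69.47 = 0.08642.

0.0864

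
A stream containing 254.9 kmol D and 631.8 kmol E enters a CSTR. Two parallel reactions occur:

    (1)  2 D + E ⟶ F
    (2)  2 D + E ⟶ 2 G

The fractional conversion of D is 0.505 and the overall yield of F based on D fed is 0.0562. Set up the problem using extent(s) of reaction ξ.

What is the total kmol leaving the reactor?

Yield of F: 1ξ₁ / 254.9 = 0.0562 → ξ₁ = 14.33 kmol.
Conversion of D: 2ξ₁ + 2ξ₂ = 0.505 × 254.9 = 128.7 → ξ₂ = 50.04 kmol.
Outlet amounts (n = n₀ + Σ ν·ξ):
  D: 254.9 − 2(14.33) − 2(50.04) = 126.2
  E: 631.8 − 1(14.33) − 1(50.04) = 567.4
  F: 0 + 1(14.33) = 14.33
  G: 0 + 2(50.04) = 100.1
Total out = 126.2 + 567.4 + 14.33 + 100.1 = 808 kmol.

808 kmol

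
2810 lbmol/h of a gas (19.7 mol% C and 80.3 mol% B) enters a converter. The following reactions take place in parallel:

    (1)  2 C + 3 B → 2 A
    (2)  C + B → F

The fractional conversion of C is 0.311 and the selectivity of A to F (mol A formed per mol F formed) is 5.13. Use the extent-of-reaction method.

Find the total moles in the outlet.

2570 lbmol/h

Conversion of C: C consumed = 0.311 × 553.6 = 172.2 lbmol/h = 2ξ₁ + 1ξ₂.
Selectivity: 2ξ₁ / (1ξ₂) = 5.13 → ξ₁ = 2.565 ξ₂.
Substitute: (2·2.565 + 1) ξ₂ = 172.2 → ξ₂ = 28.08 lbmol/h, ξ₁ = 72.04 lbmol/h.
Outlet amounts (n = n₀ + Σ ν·ξ):
  C: 553.6 − 2(72.04) − 1(28.08) = 381.4
  B: 2256 − 3(72.04) − 1(28.08) = 2012
  A: 0 + 2(72.04) = 144.1
  F: 0 + 1(28.08) = 28.08
Total out = 381.4 + 2012 + 144.1 + 28.08 = 2566 lbmol/h.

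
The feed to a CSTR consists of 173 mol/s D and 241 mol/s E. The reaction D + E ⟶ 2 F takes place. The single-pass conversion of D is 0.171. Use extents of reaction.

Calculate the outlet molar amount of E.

D reacted = 0.171 × 173 = 29.58 mol/s; ν_D = −1, so ξ = 29.58/1 = 29.58 mol/s.
Outlet amounts (n = n₀ + ν ξ):
  D: 173 − 1(29.58) = 143.4
  E: 241 − 1(29.58) = 211.4
  F: 0 + 2(29.58) = 59.17

211 mol/s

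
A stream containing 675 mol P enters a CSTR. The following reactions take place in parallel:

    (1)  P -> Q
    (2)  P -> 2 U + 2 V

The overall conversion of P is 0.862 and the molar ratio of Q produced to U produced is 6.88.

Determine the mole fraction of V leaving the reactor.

0.0994

Conversion of P: P consumed = 0.862 × 675 = 581.9 mol = 1ξ₁ + 1ξ₂.
Selectivity: 1ξ₁ / (2ξ₂) = 6.88 → ξ₁ = 13.76 ξ₂.
Substitute: (1·13.76 + 1) ξ₂ = 581.9 → ξ₂ = 39.42 mol, ξ₁ = 542.4 mol.
Outlet amounts (n = n₀ + Σ ν·ξ):
  P: 675 − 1(542.4) − 1(39.42) = 93.15
  Q: 0 + 1(542.4) = 542.4
  U: 0 + 2(39.42) = 78.84
  V: 0 + 2(39.42) = 78.84
Total out = 793.3 mol; y_V = 78.84 / 793.3 = 0.09939.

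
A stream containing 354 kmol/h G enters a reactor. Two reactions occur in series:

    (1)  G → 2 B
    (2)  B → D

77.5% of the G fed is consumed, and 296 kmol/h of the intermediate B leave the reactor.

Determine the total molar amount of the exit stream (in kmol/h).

Conversion of G: G consumed = 1ξ₁ = 0.775 × 354 → ξ₁ = 274.4 kmol/h.
B balance: n_B = 0 + 2ξ₁ − 1ξ₂ = 296 → ξ₂ = (2·274.4 − 296)/1 = 252.7 kmol/h.
Outlet amounts (n = n₀ + Σ ν·ξ):
  G: 354 − 1(274.4) = 79.65
  B: 0 + 2(274.4) − 1(252.7) = 296
  D: 0 + 1(252.7) = 252.7
Total out = 79.65 + 296 + 252.7 = 628.4 kmol/h.

628 kmol/h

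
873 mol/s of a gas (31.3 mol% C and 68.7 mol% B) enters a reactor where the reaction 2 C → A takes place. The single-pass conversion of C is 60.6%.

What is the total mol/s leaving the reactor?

790 mol/s

C reacted = 0.606 × 273.2 = 165.6 mol/s; ν_C = −2, so ξ = 165.6/2 = 82.79 mol/s.
Outlet amounts (n = n₀ + ν ξ):
  C: 273.2 − 2(82.79) = 107.7
  A: 0 + 1(82.79) = 82.79
  B: 599.8 (inert)
Total out = 107.7 + 82.79 + 599.8 = 790.2 mol/s.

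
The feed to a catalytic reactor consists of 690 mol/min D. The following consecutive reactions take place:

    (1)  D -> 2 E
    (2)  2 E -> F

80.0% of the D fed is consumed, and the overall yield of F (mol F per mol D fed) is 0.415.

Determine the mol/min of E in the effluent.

Conversion of D: D consumed = 1ξ₁ = 0.8 × 690 → ξ₁ = 552 mol/min.
Yield of F: 1ξ₂ / 690 = 0.415 → ξ₂ = 286.3 mol/min.
Outlet amounts (n = n₀ + Σ ν·ξ):
  D: 690 − 1(552) = 138
  E: 0 + 2(552) − 2(286.3) = 531.3
  F: 0 + 1(286.3) = 286.3

531 mol/min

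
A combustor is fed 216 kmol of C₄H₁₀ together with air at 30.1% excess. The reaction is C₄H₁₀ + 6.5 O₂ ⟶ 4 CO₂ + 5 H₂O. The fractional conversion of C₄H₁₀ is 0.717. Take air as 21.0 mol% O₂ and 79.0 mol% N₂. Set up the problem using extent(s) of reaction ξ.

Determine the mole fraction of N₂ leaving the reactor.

0.751

Stoichiometric O₂ = 6.5 × 216 = 1404 kmol; O₂ fed = 1404 × 1.301 = 1827 kmol.
N₂ fed = 1827 × 79/21 = 6872 kmol.
Fuel reacted = 0.717 × 216 → ξ = 154.9 kmol.
Outlet (n = n₀ + ν ξ):
  C₄H₁₀: 216 − 1(154.9) = 61.13
  O₂: 1827 − 6.5(154.9) = 819.9
  N₂: 6872 (inert)
  CO₂: 0 + 4(154.9) = 619.5
  H₂O: 0 + 5(154.9) = 774.4
Total out = 9146 kmol; y_N₂ = 6872 / 9146 = 0.7513.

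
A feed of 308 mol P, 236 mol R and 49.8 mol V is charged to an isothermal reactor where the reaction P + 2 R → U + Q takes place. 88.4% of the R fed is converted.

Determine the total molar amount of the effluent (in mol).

489 mol

R reacted = 0.884 × 236 = 208.6 mol; ν_R = −2, so ξ = 208.6/2 = 104.3 mol.
Outlet amounts (n = n₀ + ν ξ):
  P: 308 − 1(104.3) = 203.7
  R: 236 − 2(104.3) = 27.38
  U: 0 + 1(104.3) = 104.3
  Q: 0 + 1(104.3) = 104.3
  V: 49.8 (inert)
Total out = 203.7 + 27.38 + 104.3 + 104.3 + 49.8 = 489.5 mol.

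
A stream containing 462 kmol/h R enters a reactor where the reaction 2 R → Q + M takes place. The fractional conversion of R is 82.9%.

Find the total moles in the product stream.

462 kmol/h

R reacted = 0.829 × 462 = 383 kmol/h; ν_R = −2, so ξ = 383/2 = 191.5 kmol/h.
Outlet amounts (n = n₀ + ν ξ):
  R: 462 − 2(191.5) = 79
  Q: 0 + 1(191.5) = 191.5
  M: 0 + 1(191.5) = 191.5
Total out = 79 + 191.5 + 191.5 = 462 kmol/h.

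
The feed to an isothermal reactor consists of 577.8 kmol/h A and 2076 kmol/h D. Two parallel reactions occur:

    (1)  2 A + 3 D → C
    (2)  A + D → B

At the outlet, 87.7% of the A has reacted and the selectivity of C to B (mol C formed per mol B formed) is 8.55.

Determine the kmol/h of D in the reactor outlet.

Conversion of A: A consumed = 0.877 × 577.8 = 506.7 kmol/h = 2ξ₁ + 1ξ₂.
Selectivity: 1ξ₁ / (1ξ₂) = 8.55 → ξ₁ = 8.55 ξ₂.
Substitute: (2·8.55 + 1) ξ₂ = 506.7 → ξ₂ = 28 kmol/h, ξ₁ = 239.4 kmol/h.
Outlet amounts (n = n₀ + Σ ν·ξ):
  A: 577.8 − 2(239.4) − 1(28) = 71.07
  D: 2076 − 3(239.4) − 1(28) = 1330
  C: 0 + 1(239.4) = 239.4
  B: 0 + 1(28) = 28

1330 kmol/h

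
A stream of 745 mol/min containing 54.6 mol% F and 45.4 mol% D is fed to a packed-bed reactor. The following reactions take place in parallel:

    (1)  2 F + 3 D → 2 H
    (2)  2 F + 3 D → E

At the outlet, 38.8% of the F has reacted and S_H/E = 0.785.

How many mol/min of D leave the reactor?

101 mol/min

Conversion of F: F consumed = 0.388 × 406.8 = 157.8 mol/min = 2ξ₁ + 2ξ₂.
Selectivity: 2ξ₁ / (1ξ₂) = 0.785 → ξ₁ = 0.3925 ξ₂.
Substitute: (2·0.3925 + 2) ξ₂ = 157.8 → ξ₂ = 56.67 mol/min, ξ₁ = 22.24 mol/min.
Outlet amounts (n = n₀ + Σ ν·ξ):
  F: 406.8 − 2(22.24) − 2(56.67) = 248.9
  D: 338.2 − 3(22.24) − 3(56.67) = 101.5
  H: 0 + 2(22.24) = 44.49
  E: 0 + 1(56.67) = 56.67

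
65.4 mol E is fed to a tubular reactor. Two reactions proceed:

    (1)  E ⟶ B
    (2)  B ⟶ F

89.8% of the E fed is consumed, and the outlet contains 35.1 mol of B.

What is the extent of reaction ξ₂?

Conversion of E: E consumed = 1ξ₁ = 0.898 × 65.4 → ξ₁ = 58.73 mol.
B balance: n_B = 0 + 1ξ₁ − 1ξ₂ = 35.1 → ξ₂ = (1·58.73 − 35.1)/1 = 23.63 mol.
Outlet amounts (n = n₀ + Σ ν·ξ):
  E: 65.4 − 1(58.73) = 6.671
  B: 0 + 1(58.73) − 1(23.63) = 35.1
  F: 0 + 1(23.63) = 23.63

ξ₂ = 23.6 mol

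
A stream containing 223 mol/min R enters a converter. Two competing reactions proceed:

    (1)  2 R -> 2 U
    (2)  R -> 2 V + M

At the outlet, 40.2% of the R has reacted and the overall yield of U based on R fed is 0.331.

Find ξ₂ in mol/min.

ξ₂ = 15.8 mol/min

Yield of U: 2ξ₁ / 223 = 0.331 → ξ₁ = 36.91 mol/min.
Conversion of R: 2ξ₁ + 1ξ₂ = 0.402 × 223 = 89.65 → ξ₂ = 15.83 mol/min.
Outlet amounts (n = n₀ + Σ ν·ξ):
  R: 223 − 2(36.91) − 1(15.83) = 133.4
  U: 0 + 2(36.91) = 73.81
  V: 0 + 2(15.83) = 31.67
  M: 0 + 1(15.83) = 15.83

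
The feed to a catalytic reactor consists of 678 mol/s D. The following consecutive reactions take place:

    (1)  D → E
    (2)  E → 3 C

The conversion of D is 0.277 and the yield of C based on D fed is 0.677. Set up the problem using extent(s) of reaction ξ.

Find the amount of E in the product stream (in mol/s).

Conversion of D: D consumed = 1ξ₁ = 0.277 × 678 → ξ₁ = 187.8 mol/s.
Yield of C: 3ξ₂ / 678 = 0.677 → ξ₂ = 153 mol/s.
Outlet amounts (n = n₀ + Σ ν·ξ):
  D: 678 − 1(187.8) = 490.2
  E: 0 + 1(187.8) − 1(153) = 34.8
  C: 0 + 3(153) = 459

34.8 mol/s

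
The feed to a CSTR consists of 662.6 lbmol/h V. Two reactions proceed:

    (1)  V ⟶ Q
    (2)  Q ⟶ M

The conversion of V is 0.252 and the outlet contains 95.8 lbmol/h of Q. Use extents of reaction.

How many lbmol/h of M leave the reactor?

Conversion of V: V consumed = 1ξ₁ = 0.252 × 662.6 → ξ₁ = 167 lbmol/h.
Q balance: n_Q = 0 + 1ξ₁ − 1ξ₂ = 95.8 → ξ₂ = (1·167 − 95.8)/1 = 71.18 lbmol/h.
Outlet amounts (n = n₀ + Σ ν·ξ):
  V: 662.6 − 1(167) = 495.6
  Q: 0 + 1(167) − 1(71.18) = 95.8
  M: 0 + 1(71.18) = 71.18

71.2 lbmol/h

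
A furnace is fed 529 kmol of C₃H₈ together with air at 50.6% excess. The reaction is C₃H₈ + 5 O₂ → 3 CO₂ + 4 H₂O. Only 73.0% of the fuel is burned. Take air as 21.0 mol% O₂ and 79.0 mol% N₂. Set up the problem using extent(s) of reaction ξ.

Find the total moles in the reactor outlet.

Stoichiometric O₂ = 5 × 529 = 2645 kmol; O₂ fed = 2645 × 1.506 = 3983 kmol.
N₂ fed = 3983 × 79/21 = 14990 kmol.
Fuel reacted = 0.73 × 529 → ξ = 386.2 kmol.
Outlet (n = n₀ + ν ξ):
  C₃H₈: 529 − 1(386.2) = 142.8
  O₂: 3983 − 5(386.2) = 2053
  N₂: 14990 (inert)
  CO₂: 0 + 3(386.2) = 1159
  H₂O: 0 + 4(386.2) = 1545
Total out = 142.8 + 2053 + 14990 + 1159 + 1545 = 19880 kmol.

19900 kmol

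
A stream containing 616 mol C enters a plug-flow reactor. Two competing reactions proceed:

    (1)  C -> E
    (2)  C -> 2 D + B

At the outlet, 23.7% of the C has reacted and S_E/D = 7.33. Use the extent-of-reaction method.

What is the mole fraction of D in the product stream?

0.0294

Conversion of C: C consumed = 0.237 × 616 = 146 mol = 1ξ₁ + 1ξ₂.
Selectivity: 1ξ₁ / (2ξ₂) = 7.33 → ξ₁ = 14.66 ξ₂.
Substitute: (1·14.66 + 1) ξ₂ = 146 → ξ₂ = 9.323 mol, ξ₁ = 136.7 mol.
Outlet amounts (n = n₀ + Σ ν·ξ):
  C: 616 − 1(136.7) − 1(9.323) = 470
  E: 0 + 1(136.7) = 136.7
  D: 0 + 2(9.323) = 18.65
  B: 0 + 1(9.323) = 9.323
Total out = 634.6 mol; y_D = 18.65 / 634.6 = 0.02938.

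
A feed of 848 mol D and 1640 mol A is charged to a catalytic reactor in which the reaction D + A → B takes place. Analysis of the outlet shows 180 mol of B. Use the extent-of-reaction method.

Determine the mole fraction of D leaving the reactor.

For B: n = n₀ + 1ξ → 180 = 0 + 1ξ, giving ξ = 180 mol.
Outlet amounts (n = n₀ + ν ξ):
  D: 848 − 1(180) = 668
  A: 1640 − 1(180) = 1460
  B: 0 + 1(180) = 180
Total out = 2308 mol; y_D = 668 / 2308 = 0.2894.

0.289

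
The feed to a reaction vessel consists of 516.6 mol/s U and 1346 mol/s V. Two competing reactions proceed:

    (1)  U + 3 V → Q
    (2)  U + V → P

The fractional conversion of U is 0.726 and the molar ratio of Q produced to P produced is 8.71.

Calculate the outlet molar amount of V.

Conversion of U: U consumed = 0.726 × 516.6 = 375.1 mol/s = 1ξ₁ + 1ξ₂.
Selectivity: 1ξ₁ / (1ξ₂) = 8.71 → ξ₁ = 8.71 ξ₂.
Substitute: (1·8.71 + 1) ξ₂ = 375.1 → ξ₂ = 38.63 mol/s, ξ₁ = 336.4 mol/s.
Outlet amounts (n = n₀ + Σ ν·ξ):
  U: 516.6 − 1(336.4) − 1(38.63) = 141.5
  V: 1346 − 3(336.4) − 1(38.63) = 298.1
  Q: 0 + 1(336.4) = 336.4
  P: 0 + 1(38.63) = 38.63

298 mol/s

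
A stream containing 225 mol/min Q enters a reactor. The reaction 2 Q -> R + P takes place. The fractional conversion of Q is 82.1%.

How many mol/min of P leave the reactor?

Q reacted = 0.821 × 225 = 184.7 mol/min; ν_Q = −2, so ξ = 184.7/2 = 92.36 mol/min.
Outlet amounts (n = n₀ + ν ξ):
  Q: 225 − 2(92.36) = 40.28
  R: 0 + 1(92.36) = 92.36
  P: 0 + 1(92.36) = 92.36

92.4 mol/min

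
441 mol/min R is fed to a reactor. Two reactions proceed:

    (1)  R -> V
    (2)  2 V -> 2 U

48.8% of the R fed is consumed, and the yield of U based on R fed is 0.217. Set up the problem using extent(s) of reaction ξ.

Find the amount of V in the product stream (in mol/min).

Conversion of R: R consumed = 1ξ₁ = 0.488 × 441 → ξ₁ = 215.2 mol/min.
Yield of U: 2ξ₂ / 441 = 0.217 → ξ₂ = 47.85 mol/min.
Outlet amounts (n = n₀ + Σ ν·ξ):
  R: 441 − 1(215.2) = 225.8
  V: 0 + 1(215.2) − 2(47.85) = 119.5
  U: 0 + 2(47.85) = 95.7

120 mol/min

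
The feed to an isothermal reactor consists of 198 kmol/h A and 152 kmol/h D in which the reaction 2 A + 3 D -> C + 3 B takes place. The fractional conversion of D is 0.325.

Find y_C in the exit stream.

D reacted = 0.325 × 152 = 49.4 kmol/h; ν_D = −3, so ξ = 49.4/3 = 16.47 kmol/h.
Outlet amounts (n = n₀ + ν ξ):
  A: 198 − 2(16.47) = 165.1
  D: 152 − 3(16.47) = 102.6
  C: 0 + 1(16.47) = 16.47
  B: 0 + 3(16.47) = 49.4
Total out = 333.5 kmol/h; y_C = 16.47 / 333.5 = 0.04937.

0.0494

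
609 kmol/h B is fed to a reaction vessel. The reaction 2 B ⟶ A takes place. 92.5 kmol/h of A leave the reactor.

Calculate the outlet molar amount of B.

424 kmol/h

For A: n = n₀ + 1ξ → 92.5 = 0 + 1ξ, giving ξ = 92.5 kmol/h.
Outlet amounts (n = n₀ + ν ξ):
  B: 609 − 2(92.5) = 424
  A: 0 + 1(92.5) = 92.5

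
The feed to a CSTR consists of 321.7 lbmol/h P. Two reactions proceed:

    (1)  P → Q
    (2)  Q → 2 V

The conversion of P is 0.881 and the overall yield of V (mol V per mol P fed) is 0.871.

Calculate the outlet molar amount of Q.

143 lbmol/h

Conversion of P: P consumed = 1ξ₁ = 0.881 × 321.7 → ξ₁ = 283.4 lbmol/h.
Yield of V: 2ξ₂ / 321.7 = 0.871 → ξ₂ = 140.1 lbmol/h.
Outlet amounts (n = n₀ + Σ ν·ξ):
  P: 321.7 − 1(283.4) = 38.28
  Q: 0 + 1(283.4) − 1(140.1) = 143.3
  V: 0 + 2(140.1) = 280.2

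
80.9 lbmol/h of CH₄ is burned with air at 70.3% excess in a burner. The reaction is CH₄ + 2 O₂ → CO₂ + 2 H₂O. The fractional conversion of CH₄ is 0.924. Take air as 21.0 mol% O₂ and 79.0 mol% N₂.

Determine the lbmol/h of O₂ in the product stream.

Stoichiometric O₂ = 2 × 80.9 = 161.8 lbmol/h; O₂ fed = 161.8 × 1.703 = 275.5 lbmol/h.
N₂ fed = 275.5 × 79/21 = 1037 lbmol/h.
Fuel reacted = 0.924 × 80.9 → ξ = 74.75 lbmol/h.
Outlet (n = n₀ + ν ξ):
  CH₄: 80.9 − 1(74.75) = 6.148
  O₂: 275.5 − 2(74.75) = 126
  N₂: 1037 (inert)
  CO₂: 0 + 1(74.75) = 74.75
  H₂O: 0 + 2(74.75) = 149.5

126 lbmol/h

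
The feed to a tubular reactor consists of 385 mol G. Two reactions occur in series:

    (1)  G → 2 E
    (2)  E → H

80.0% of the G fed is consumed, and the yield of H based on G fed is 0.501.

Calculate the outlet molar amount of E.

Conversion of G: G consumed = 1ξ₁ = 0.8 × 385 → ξ₁ = 308 mol.
Yield of H: 1ξ₂ / 385 = 0.501 → ξ₂ = 192.9 mol.
Outlet amounts (n = n₀ + Σ ν·ξ):
  G: 385 − 1(308) = 77
  E: 0 + 2(308) − 1(192.9) = 423.1
  H: 0 + 1(192.9) = 192.9

423 mol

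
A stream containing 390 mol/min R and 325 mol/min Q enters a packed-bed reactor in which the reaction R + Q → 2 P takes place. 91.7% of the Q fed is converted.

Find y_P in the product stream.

0.834

Q reacted = 0.917 × 325 = 298 mol/min; ν_Q = −1, so ξ = 298/1 = 298 mol/min.
Outlet amounts (n = n₀ + ν ξ):
  R: 390 − 1(298) = 91.97
  Q: 325 − 1(298) = 26.97
  P: 0 + 2(298) = 596.1
Total out = 715 mol/min; y_P = 596.1 / 715 = 0.8336.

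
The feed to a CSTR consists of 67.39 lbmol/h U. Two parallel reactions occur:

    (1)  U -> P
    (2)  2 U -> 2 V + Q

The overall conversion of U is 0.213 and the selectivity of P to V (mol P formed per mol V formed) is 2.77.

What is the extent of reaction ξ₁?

ξ₁ = 10.5 lbmol/h

Conversion of U: U consumed = 0.213 × 67.39 = 14.35 lbmol/h = 1ξ₁ + 2ξ₂.
Selectivity: 1ξ₁ / (2ξ₂) = 2.77 → ξ₁ = 5.54 ξ₂.
Substitute: (1·5.54 + 2) ξ₂ = 14.35 → ξ₂ = 1.904 lbmol/h, ξ₁ = 10.55 lbmol/h.
Outlet amounts (n = n₀ + Σ ν·ξ):
  U: 67.39 − 1(10.55) − 2(1.904) = 53.04
  P: 0 + 1(10.55) = 10.55
  V: 0 + 2(1.904) = 3.807
  Q: 0 + 1(1.904) = 1.904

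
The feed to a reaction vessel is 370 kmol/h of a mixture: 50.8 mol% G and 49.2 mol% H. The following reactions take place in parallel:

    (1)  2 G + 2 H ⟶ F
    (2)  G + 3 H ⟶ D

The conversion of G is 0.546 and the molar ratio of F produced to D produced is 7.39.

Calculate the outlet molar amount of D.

6.5 kmol/h

Conversion of G: G consumed = 0.546 × 188 = 102.6 kmol/h = 2ξ₁ + 1ξ₂.
Selectivity: 1ξ₁ / (1ξ₂) = 7.39 → ξ₁ = 7.39 ξ₂.
Substitute: (2·7.39 + 1) ξ₂ = 102.6 → ξ₂ = 6.504 kmol/h, ξ₁ = 48.06 kmol/h.
Outlet amounts (n = n₀ + Σ ν·ξ):
  G: 188 − 2(48.06) − 1(6.504) = 85.33
  H: 182 − 2(48.06) − 3(6.504) = 66.41
  F: 0 + 1(48.06) = 48.06
  D: 0 + 1(6.504) = 6.504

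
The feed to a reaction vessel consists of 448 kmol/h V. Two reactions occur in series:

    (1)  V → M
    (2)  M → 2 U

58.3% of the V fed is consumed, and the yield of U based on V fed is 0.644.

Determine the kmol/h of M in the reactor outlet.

117 kmol/h

Conversion of V: V consumed = 1ξ₁ = 0.583 × 448 → ξ₁ = 261.2 kmol/h.
Yield of U: 2ξ₂ / 448 = 0.644 → ξ₂ = 144.3 kmol/h.
Outlet amounts (n = n₀ + Σ ν·ξ):
  V: 448 − 1(261.2) = 186.8
  M: 0 + 1(261.2) − 1(144.3) = 116.9
  U: 0 + 2(144.3) = 288.5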